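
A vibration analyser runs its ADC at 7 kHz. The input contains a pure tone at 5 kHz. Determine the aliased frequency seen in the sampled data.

5 kHz > fs/2 = 3.5 kHz, folds to fs − 5 kHz = 2 kHz.

2 kHz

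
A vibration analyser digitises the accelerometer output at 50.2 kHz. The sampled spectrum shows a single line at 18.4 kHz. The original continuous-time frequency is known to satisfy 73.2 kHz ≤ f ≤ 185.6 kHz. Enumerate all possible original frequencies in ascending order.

Frequencies that alias to 18.4 kHz are k·fs ± 18.4 kHz for integer k ≥ 0.
k=0: 18.4 kHz.
k=1: 31.8 kHz, 68.6 kHz.
k=2: 82 kHz, 118.8 kHz.
k=3: 132.2 kHz, 169 kHz.
k=4: 182.4 kHz, 219.2 kHz.
k=5: 232.6 kHz, 269.4 kHz.
Within [73.2 kHz, 185.6 kHz]: 82 kHz, 118.8 kHz, 132.2 kHz, 169 kHz, 182.4 kHz.

82 kHz, 118.8 kHz, 132.2 kHz, 169 kHz, 182.4 kHz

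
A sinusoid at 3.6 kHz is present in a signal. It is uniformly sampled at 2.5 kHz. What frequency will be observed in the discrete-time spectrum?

1.1 kHz

3.6 kHz mod fs = 1.1 kHz.
1.1 kHz ≤ fs/2 = 1.25 kHz, appears at 1.1 kHz.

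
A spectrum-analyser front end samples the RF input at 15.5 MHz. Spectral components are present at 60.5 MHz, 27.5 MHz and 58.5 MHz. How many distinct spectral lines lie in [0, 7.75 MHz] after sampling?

2

fs/2 = 7.75 MHz.
60.5 MHz mod fs = 14 MHz.
14 MHz > fs/2 = 7.75 MHz, folds to fs − 14 MHz = 1.5 MHz.
27.5 MHz mod fs = 12 MHz.
12 MHz > fs/2 = 7.75 MHz, folds to fs − 12 MHz = 3.5 MHz.
58.5 MHz mod fs = 12 MHz.
12 MHz > fs/2 = 7.75 MHz, folds to fs − 12 MHz = 3.5 MHz.
Distinct values: {1.5 MHz, 3.5 MHz} → 2.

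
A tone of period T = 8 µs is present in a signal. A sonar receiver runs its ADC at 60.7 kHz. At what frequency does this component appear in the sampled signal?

3.6 kHz

T = 8 µs → f = 1/T = 125 kHz.
125 kHz mod fs = 3.6 kHz.
3.6 kHz ≤ fs/2 = 30.35 kHz, appears at 3.6 kHz.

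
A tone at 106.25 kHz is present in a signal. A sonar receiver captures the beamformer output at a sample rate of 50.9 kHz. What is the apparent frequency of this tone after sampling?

106.25 kHz mod fs = 4.45 kHz.
4.45 kHz ≤ fs/2 = 25.45 kHz, appears at 4.45 kHz.

4.45 kHz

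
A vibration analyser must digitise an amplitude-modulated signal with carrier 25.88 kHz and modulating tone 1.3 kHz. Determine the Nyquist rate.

54.36 kHz

AM sidebands sit at fc ± fm = 24.58 kHz and 27.18 kHz.
Highest-frequency component: 27.18 kHz.
Nyquist rate = 2 × 27.18 kHz = 54.36 kHz.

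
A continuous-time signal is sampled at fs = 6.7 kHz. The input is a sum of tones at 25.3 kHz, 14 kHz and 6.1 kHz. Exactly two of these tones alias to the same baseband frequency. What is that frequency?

0.6 kHz

fs/2 = 3.35 kHz.
25.3 kHz mod fs = 5.2 kHz.
5.2 kHz > fs/2 = 3.35 kHz, folds to fs − 5.2 kHz = 1.5 kHz.
14 kHz mod fs = 0.6 kHz.
0.6 kHz ≤ fs/2 = 3.35 kHz, appears at 0.6 kHz.
6.1 kHz > fs/2 = 3.35 kHz, folds to fs − 6.1 kHz = 0.6 kHz.
6.1 kHz and 14 kHz both map to 0.6 kHz.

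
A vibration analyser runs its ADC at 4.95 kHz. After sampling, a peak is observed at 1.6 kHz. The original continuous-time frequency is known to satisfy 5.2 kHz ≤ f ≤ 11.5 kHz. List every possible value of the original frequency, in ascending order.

6.55 kHz, 8.3 kHz, 11.5 kHz

Frequencies that alias to 1.6 kHz are k·fs ± 1.6 kHz for integer k ≥ 0.
k=0: 1.6 kHz.
k=1: 3.35 kHz, 6.55 kHz.
k=2: 8.3 kHz, 11.5 kHz.
k=3: 13.25 kHz, 16.45 kHz.
Within [5.2 kHz, 11.5 kHz]: 6.55 kHz, 8.3 kHz, 11.5 kHz.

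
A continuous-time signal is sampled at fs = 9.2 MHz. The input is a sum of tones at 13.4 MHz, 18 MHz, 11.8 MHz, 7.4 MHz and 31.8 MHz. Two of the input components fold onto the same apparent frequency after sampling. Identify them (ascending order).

fs/2 = 4.6 MHz.
13.4 MHz mod fs = 4.2 MHz.
4.2 MHz ≤ fs/2 = 4.6 MHz, appears at 4.2 MHz.
18 MHz mod fs = 8.8 MHz.
8.8 MHz > fs/2 = 4.6 MHz, folds to fs − 8.8 MHz = 0.4 MHz.
11.8 MHz mod fs = 2.6 MHz.
2.6 MHz ≤ fs/2 = 4.6 MHz, appears at 2.6 MHz.
7.4 MHz > fs/2 = 4.6 MHz, folds to fs − 7.4 MHz = 1.8 MHz.
31.8 MHz mod fs = 4.2 MHz.
4.2 MHz ≤ fs/2 = 4.6 MHz, appears at 4.2 MHz.
13.4 MHz and 31.8 MHz both map to 4.2 MHz.

13.4 MHz, 31.8 MHz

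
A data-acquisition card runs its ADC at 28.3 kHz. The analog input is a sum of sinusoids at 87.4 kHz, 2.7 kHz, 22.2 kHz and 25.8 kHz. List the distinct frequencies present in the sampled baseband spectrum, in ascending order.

fs/2 = 14.15 kHz.
87.4 kHz mod fs = 2.5 kHz.
2.5 kHz ≤ fs/2 = 14.15 kHz, appears at 2.5 kHz.
2.7 kHz ≤ fs/2 = 14.15 kHz, passes unchanged.
22.2 kHz > fs/2 = 14.15 kHz, folds to fs − 22.2 kHz = 6.1 kHz.
25.8 kHz > fs/2 = 14.15 kHz, folds to fs − 25.8 kHz = 2.5 kHz.
Distinct values: {2.5 kHz, 2.7 kHz, 6.1 kHz}.

2.5 kHz, 2.7 kHz, 6.1 kHz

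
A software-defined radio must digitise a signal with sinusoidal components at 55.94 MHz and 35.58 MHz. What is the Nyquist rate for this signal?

Highest-frequency component: 55.94 MHz.
Nyquist rate = 2 × 55.94 MHz = 111.88 MHz.

111.88 MHz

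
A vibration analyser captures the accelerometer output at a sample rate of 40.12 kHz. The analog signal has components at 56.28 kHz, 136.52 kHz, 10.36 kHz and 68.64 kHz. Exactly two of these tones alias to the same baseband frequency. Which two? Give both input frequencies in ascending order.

fs/2 = 20.06 kHz.
56.28 kHz mod fs = 16.16 kHz.
16.16 kHz ≤ fs/2 = 20.06 kHz, appears at 16.16 kHz.
136.52 kHz mod fs = 16.16 kHz.
16.16 kHz ≤ fs/2 = 20.06 kHz, appears at 16.16 kHz.
10.36 kHz ≤ fs/2 = 20.06 kHz, passes unchanged.
68.64 kHz mod fs = 28.52 kHz.
28.52 kHz > fs/2 = 20.06 kHz, folds to fs − 28.52 kHz = 11.6 kHz.
56.28 kHz and 136.52 kHz both map to 16.16 kHz.

56.28 kHz, 136.52 kHz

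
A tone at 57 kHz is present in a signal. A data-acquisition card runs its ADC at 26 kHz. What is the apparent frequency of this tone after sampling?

5 kHz

57 kHz mod fs = 5 kHz.
5 kHz ≤ fs/2 = 13 kHz, appears at 5 kHz.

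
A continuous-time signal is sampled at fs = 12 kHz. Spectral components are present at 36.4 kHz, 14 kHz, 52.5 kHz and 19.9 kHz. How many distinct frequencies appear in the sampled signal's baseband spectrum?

4

fs/2 = 6 kHz.
36.4 kHz mod fs = 0.4 kHz.
0.4 kHz ≤ fs/2 = 6 kHz, appears at 0.4 kHz.
14 kHz mod fs = 2 kHz.
2 kHz ≤ fs/2 = 6 kHz, appears at 2 kHz.
52.5 kHz mod fs = 4.5 kHz.
4.5 kHz ≤ fs/2 = 6 kHz, appears at 4.5 kHz.
19.9 kHz mod fs = 7.9 kHz.
7.9 kHz > fs/2 = 6 kHz, folds to fs − 7.9 kHz = 4.1 kHz.
Distinct values: {0.4 kHz, 2 kHz, 4.1 kHz, 4.5 kHz} → 4.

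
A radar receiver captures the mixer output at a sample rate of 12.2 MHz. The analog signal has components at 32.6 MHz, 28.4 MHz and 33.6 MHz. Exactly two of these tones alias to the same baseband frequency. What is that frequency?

fs/2 = 6.1 MHz.
32.6 MHz mod fs = 8.2 MHz.
8.2 MHz > fs/2 = 6.1 MHz, folds to fs − 8.2 MHz = 4 MHz.
28.4 MHz mod fs = 4 MHz.
4 MHz ≤ fs/2 = 6.1 MHz, appears at 4 MHz.
33.6 MHz mod fs = 9.2 MHz.
9.2 MHz > fs/2 = 6.1 MHz, folds to fs − 9.2 MHz = 3 MHz.
28.4 MHz and 32.6 MHz both map to 4 MHz.

4 MHz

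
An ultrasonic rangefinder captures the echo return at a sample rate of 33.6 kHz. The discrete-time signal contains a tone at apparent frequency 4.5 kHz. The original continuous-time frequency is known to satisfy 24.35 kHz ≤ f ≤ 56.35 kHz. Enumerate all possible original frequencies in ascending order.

Frequencies that alias to 4.5 kHz are k·fs ± 4.5 kHz for integer k ≥ 0.
k=0: 4.5 kHz.
k=1: 29.1 kHz, 38.1 kHz.
k=2: 62.7 kHz, 71.7 kHz.
Within [24.35 kHz, 56.35 kHz]: 29.1 kHz, 38.1 kHz.

29.1 kHz, 38.1 kHz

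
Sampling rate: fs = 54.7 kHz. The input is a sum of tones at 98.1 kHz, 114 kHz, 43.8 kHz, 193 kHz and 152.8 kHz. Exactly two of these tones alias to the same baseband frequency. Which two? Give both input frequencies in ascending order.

fs/2 = 27.35 kHz.
98.1 kHz mod fs = 43.4 kHz.
43.4 kHz > fs/2 = 27.35 kHz, folds to fs − 43.4 kHz = 11.3 kHz.
114 kHz mod fs = 4.6 kHz.
4.6 kHz ≤ fs/2 = 27.35 kHz, appears at 4.6 kHz.
43.8 kHz > fs/2 = 27.35 kHz, folds to fs − 43.8 kHz = 10.9 kHz.
193 kHz mod fs = 28.9 kHz.
28.9 kHz > fs/2 = 27.35 kHz, folds to fs − 28.9 kHz = 25.8 kHz.
152.8 kHz mod fs = 43.4 kHz.
43.4 kHz > fs/2 = 27.35 kHz, folds to fs − 43.4 kHz = 11.3 kHz.
98.1 kHz and 152.8 kHz both map to 11.3 kHz.

98.1 kHz, 152.8 kHz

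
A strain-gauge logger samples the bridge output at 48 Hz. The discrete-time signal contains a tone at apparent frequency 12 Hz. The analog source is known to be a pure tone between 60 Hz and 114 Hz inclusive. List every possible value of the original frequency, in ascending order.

Frequencies that alias to 12 Hz are k·fs ± 12 Hz for integer k ≥ 0.
k=0: 12 Hz.
k=1: 36 Hz, 60 Hz.
k=2: 84 Hz, 108 Hz.
k=3: 132 Hz, 156 Hz.
Within [60 Hz, 114 Hz]: 60 Hz, 84 Hz, 108 Hz.

60 Hz, 84 Hz, 108 Hz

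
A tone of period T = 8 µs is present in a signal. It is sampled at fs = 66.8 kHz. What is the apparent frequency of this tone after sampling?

T = 8 µs → f = 1/T = 125 kHz.
125 kHz mod fs = 58.2 kHz.
58.2 kHz > fs/2 = 33.4 kHz, folds to fs − 58.2 kHz = 8.6 kHz.

8.6 kHz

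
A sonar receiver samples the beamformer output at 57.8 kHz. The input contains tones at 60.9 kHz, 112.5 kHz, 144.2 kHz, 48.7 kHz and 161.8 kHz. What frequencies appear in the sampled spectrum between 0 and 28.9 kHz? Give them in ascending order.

fs/2 = 28.9 kHz.
60.9 kHz mod fs = 3.1 kHz.
3.1 kHz ≤ fs/2 = 28.9 kHz, appears at 3.1 kHz.
112.5 kHz mod fs = 54.7 kHz.
54.7 kHz > fs/2 = 28.9 kHz, folds to fs − 54.7 kHz = 3.1 kHz.
144.2 kHz mod fs = 28.6 kHz.
28.6 kHz ≤ fs/2 = 28.9 kHz, appears at 28.6 kHz.
48.7 kHz > fs/2 = 28.9 kHz, folds to fs − 48.7 kHz = 9.1 kHz.
161.8 kHz mod fs = 46.2 kHz.
46.2 kHz > fs/2 = 28.9 kHz, folds to fs − 46.2 kHz = 11.6 kHz.
Distinct values: {3.1 kHz, 9.1 kHz, 11.6 kHz, 28.6 kHz}.

3.1 kHz, 9.1 kHz, 11.6 kHz, 28.6 kHz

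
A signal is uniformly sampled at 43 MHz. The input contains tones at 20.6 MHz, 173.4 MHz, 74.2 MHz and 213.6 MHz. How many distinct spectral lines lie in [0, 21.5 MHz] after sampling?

fs/2 = 21.5 MHz.
20.6 MHz ≤ fs/2 = 21.5 MHz, passes unchanged.
173.4 MHz mod fs = 1.4 MHz.
1.4 MHz ≤ fs/2 = 21.5 MHz, appears at 1.4 MHz.
74.2 MHz mod fs = 31.2 MHz.
31.2 MHz > fs/2 = 21.5 MHz, folds to fs − 31.2 MHz = 11.8 MHz.
213.6 MHz mod fs = 41.6 MHz.
41.6 MHz > fs/2 = 21.5 MHz, folds to fs − 41.6 MHz = 1.4 MHz.
Distinct values: {1.4 MHz, 11.8 MHz, 20.6 MHz} → 3.

3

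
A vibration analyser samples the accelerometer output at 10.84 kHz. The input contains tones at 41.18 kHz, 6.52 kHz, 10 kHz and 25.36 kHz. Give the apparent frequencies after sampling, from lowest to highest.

fs/2 = 5.42 kHz.
41.18 kHz mod fs = 8.66 kHz.
8.66 kHz > fs/2 = 5.42 kHz, folds to fs − 8.66 kHz = 2.18 kHz.
6.52 kHz > fs/2 = 5.42 kHz, folds to fs − 6.52 kHz = 4.32 kHz.
10 kHz > fs/2 = 5.42 kHz, folds to fs − 10 kHz = 0.84 kHz.
25.36 kHz mod fs = 3.68 kHz.
3.68 kHz ≤ fs/2 = 5.42 kHz, appears at 3.68 kHz.
Distinct values: {0.84 kHz, 2.18 kHz, 3.68 kHz, 4.32 kHz}.

0.84 kHz, 2.18 kHz, 3.68 kHz, 4.32 kHz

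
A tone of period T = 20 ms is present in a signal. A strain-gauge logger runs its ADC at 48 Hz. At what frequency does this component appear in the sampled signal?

2 Hz

T = 20 ms → f = 1/T = 50 Hz.
50 Hz mod fs = 2 Hz.
2 Hz ≤ fs/2 = 24 Hz, appears at 2 Hz.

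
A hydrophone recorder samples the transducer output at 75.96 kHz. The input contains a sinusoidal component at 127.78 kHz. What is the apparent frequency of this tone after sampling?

127.78 kHz mod fs = 51.82 kHz.
51.82 kHz > fs/2 = 37.98 kHz, folds to fs − 51.82 kHz = 24.14 kHz.

24.14 kHz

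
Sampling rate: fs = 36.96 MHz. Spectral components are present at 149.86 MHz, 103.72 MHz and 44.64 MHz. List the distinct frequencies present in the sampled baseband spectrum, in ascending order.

fs/2 = 18.48 MHz.
149.86 MHz mod fs = 2.02 MHz.
2.02 MHz ≤ fs/2 = 18.48 MHz, appears at 2.02 MHz.
103.72 MHz mod fs = 29.8 MHz.
29.8 MHz > fs/2 = 18.48 MHz, folds to fs − 29.8 MHz = 7.16 MHz.
44.64 MHz mod fs = 7.68 MHz.
7.68 MHz ≤ fs/2 = 18.48 MHz, appears at 7.68 MHz.
Distinct values: {2.02 MHz, 7.16 MHz, 7.68 MHz}.

2.02 MHz, 7.16 MHz, 7.68 MHz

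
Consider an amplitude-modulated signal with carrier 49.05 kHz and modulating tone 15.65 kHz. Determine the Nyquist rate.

129.4 kHz

AM sidebands sit at fc ± fm = 33.4 kHz and 64.7 kHz.
Highest-frequency component: 64.7 kHz.
Nyquist rate = 2 × 64.7 kHz = 129.4 kHz.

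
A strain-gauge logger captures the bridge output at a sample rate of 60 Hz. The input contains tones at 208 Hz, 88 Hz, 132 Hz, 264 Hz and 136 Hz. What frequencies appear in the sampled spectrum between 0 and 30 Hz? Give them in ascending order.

12 Hz, 16 Hz, 24 Hz, 28 Hz

fs/2 = 30 Hz.
208 Hz mod fs = 28 Hz.
28 Hz ≤ fs/2 = 30 Hz, appears at 28 Hz.
88 Hz mod fs = 28 Hz.
28 Hz ≤ fs/2 = 30 Hz, appears at 28 Hz.
132 Hz mod fs = 12 Hz.
12 Hz ≤ fs/2 = 30 Hz, appears at 12 Hz.
264 Hz mod fs = 24 Hz.
24 Hz ≤ fs/2 = 30 Hz, appears at 24 Hz.
136 Hz mod fs = 16 Hz.
16 Hz ≤ fs/2 = 30 Hz, appears at 16 Hz.
Distinct values: {12 Hz, 16 Hz, 24 Hz, 28 Hz}.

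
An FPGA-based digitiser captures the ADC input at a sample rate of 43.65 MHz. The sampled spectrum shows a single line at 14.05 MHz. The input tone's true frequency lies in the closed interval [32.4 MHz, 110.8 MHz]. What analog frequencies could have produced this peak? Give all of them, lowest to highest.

57.7 MHz, 73.25 MHz, 101.35 MHz

Frequencies that alias to 14.05 MHz are k·fs ± 14.05 MHz for integer k ≥ 0.
k=0: 14.05 MHz.
k=1: 29.6 MHz, 57.7 MHz.
k=2: 73.25 MHz, 101.35 MHz.
k=3: 116.9 MHz, 145 MHz.
Within [32.4 MHz, 110.8 MHz]: 57.7 MHz, 73.25 MHz, 101.35 MHz.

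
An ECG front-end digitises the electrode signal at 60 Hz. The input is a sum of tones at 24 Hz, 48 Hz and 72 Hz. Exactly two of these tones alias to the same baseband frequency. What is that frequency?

fs/2 = 30 Hz.
24 Hz ≤ fs/2 = 30 Hz, passes unchanged.
48 Hz > fs/2 = 30 Hz, folds to fs − 48 Hz = 12 Hz.
72 Hz mod fs = 12 Hz.
12 Hz ≤ fs/2 = 30 Hz, appears at 12 Hz.
48 Hz and 72 Hz both map to 12 Hz.

12 Hz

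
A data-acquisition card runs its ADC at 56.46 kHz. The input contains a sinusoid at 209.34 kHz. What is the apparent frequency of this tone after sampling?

16.5 kHz

209.34 kHz mod fs = 39.96 kHz.
39.96 kHz > fs/2 = 28.23 kHz, folds to fs − 39.96 kHz = 16.5 kHz.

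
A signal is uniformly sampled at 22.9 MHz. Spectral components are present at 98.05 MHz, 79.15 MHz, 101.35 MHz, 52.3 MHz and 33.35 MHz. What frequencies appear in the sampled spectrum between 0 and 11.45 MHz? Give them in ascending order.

6.45 MHz, 6.5 MHz, 9.75 MHz, 10.45 MHz

fs/2 = 11.45 MHz.
98.05 MHz mod fs = 6.45 MHz.
6.45 MHz ≤ fs/2 = 11.45 MHz, appears at 6.45 MHz.
79.15 MHz mod fs = 10.45 MHz.
10.45 MHz ≤ fs/2 = 11.45 MHz, appears at 10.45 MHz.
101.35 MHz mod fs = 9.75 MHz.
9.75 MHz ≤ fs/2 = 11.45 MHz, appears at 9.75 MHz.
52.3 MHz mod fs = 6.5 MHz.
6.5 MHz ≤ fs/2 = 11.45 MHz, appears at 6.5 MHz.
33.35 MHz mod fs = 10.45 MHz.
10.45 MHz ≤ fs/2 = 11.45 MHz, appears at 10.45 MHz.
Distinct values: {6.45 MHz, 6.5 MHz, 9.75 MHz, 10.45 MHz}.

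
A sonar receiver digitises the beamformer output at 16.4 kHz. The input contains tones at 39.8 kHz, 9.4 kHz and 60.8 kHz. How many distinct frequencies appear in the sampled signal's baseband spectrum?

2

fs/2 = 8.2 kHz.
39.8 kHz mod fs = 7 kHz.
7 kHz ≤ fs/2 = 8.2 kHz, appears at 7 kHz.
9.4 kHz > fs/2 = 8.2 kHz, folds to fs − 9.4 kHz = 7 kHz.
60.8 kHz mod fs = 11.6 kHz.
11.6 kHz > fs/2 = 8.2 kHz, folds to fs − 11.6 kHz = 4.8 kHz.
Distinct values: {4.8 kHz, 7 kHz} → 2.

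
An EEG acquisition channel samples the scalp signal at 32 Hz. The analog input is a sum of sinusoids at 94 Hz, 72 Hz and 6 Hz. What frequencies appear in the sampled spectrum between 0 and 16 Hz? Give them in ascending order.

fs/2 = 16 Hz.
94 Hz mod fs = 30 Hz.
30 Hz > fs/2 = 16 Hz, folds to fs − 30 Hz = 2 Hz.
72 Hz mod fs = 8 Hz.
8 Hz ≤ fs/2 = 16 Hz, appears at 8 Hz.
6 Hz ≤ fs/2 = 16 Hz, passes unchanged.
Distinct values: {2 Hz, 6 Hz, 8 Hz}.

2 Hz, 6 Hz, 8 Hz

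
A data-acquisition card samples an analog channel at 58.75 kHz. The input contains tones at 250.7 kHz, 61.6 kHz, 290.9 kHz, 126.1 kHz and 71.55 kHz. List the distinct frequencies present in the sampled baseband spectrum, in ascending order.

2.85 kHz, 8.6 kHz, 12.8 kHz, 15.7 kHz

fs/2 = 29.375 kHz.
250.7 kHz mod fs = 15.7 kHz.
15.7 kHz ≤ fs/2 = 29.375 kHz, appears at 15.7 kHz.
61.6 kHz mod fs = 2.85 kHz.
2.85 kHz ≤ fs/2 = 29.375 kHz, appears at 2.85 kHz.
290.9 kHz mod fs = 55.9 kHz.
55.9 kHz > fs/2 = 29.375 kHz, folds to fs − 55.9 kHz = 2.85 kHz.
126.1 kHz mod fs = 8.6 kHz.
8.6 kHz ≤ fs/2 = 29.375 kHz, appears at 8.6 kHz.
71.55 kHz mod fs = 12.8 kHz.
12.8 kHz ≤ fs/2 = 29.375 kHz, appears at 12.8 kHz.
Distinct values: {2.85 kHz, 8.6 kHz, 12.8 kHz, 15.7 kHz}.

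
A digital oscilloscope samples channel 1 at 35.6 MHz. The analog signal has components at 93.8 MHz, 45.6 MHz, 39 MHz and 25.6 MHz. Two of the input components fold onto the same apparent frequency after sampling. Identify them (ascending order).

fs/2 = 17.8 MHz.
93.8 MHz mod fs = 22.6 MHz.
22.6 MHz > fs/2 = 17.8 MHz, folds to fs − 22.6 MHz = 13 MHz.
45.6 MHz mod fs = 10 MHz.
10 MHz ≤ fs/2 = 17.8 MHz, appears at 10 MHz.
39 MHz mod fs = 3.4 MHz.
3.4 MHz ≤ fs/2 = 17.8 MHz, appears at 3.4 MHz.
25.6 MHz > fs/2 = 17.8 MHz, folds to fs − 25.6 MHz = 10 MHz.
25.6 MHz and 45.6 MHz both map to 10 MHz.

25.6 MHz, 45.6 MHz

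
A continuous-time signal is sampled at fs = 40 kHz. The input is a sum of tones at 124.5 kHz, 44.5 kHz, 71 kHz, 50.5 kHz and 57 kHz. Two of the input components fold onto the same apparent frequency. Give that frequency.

4.5 kHz

fs/2 = 20 kHz.
124.5 kHz mod fs = 4.5 kHz.
4.5 kHz ≤ fs/2 = 20 kHz, appears at 4.5 kHz.
44.5 kHz mod fs = 4.5 kHz.
4.5 kHz ≤ fs/2 = 20 kHz, appears at 4.5 kHz.
71 kHz mod fs = 31 kHz.
31 kHz > fs/2 = 20 kHz, folds to fs − 31 kHz = 9 kHz.
50.5 kHz mod fs = 10.5 kHz.
10.5 kHz ≤ fs/2 = 20 kHz, appears at 10.5 kHz.
57 kHz mod fs = 17 kHz.
17 kHz ≤ fs/2 = 20 kHz, appears at 17 kHz.
44.5 kHz and 124.5 kHz both map to 4.5 kHz.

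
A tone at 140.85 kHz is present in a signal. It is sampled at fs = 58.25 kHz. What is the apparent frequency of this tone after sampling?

24.35 kHz

140.85 kHz mod fs = 24.35 kHz.
24.35 kHz ≤ fs/2 = 29.125 kHz, appears at 24.35 kHz.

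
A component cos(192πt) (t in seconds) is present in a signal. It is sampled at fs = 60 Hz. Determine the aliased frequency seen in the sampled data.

24 Hz

ω = 192π rad/s → f = ω/(2π) = 96 Hz.
96 Hz mod fs = 36 Hz.
36 Hz > fs/2 = 30 Hz, folds to fs − 36 Hz = 24 Hz.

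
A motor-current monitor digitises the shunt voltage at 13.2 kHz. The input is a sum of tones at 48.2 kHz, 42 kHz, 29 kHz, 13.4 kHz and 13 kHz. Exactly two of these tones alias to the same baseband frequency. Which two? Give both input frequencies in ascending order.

fs/2 = 6.6 kHz.
48.2 kHz mod fs = 8.6 kHz.
8.6 kHz > fs/2 = 6.6 kHz, folds to fs − 8.6 kHz = 4.6 kHz.
42 kHz mod fs = 2.4 kHz.
2.4 kHz ≤ fs/2 = 6.6 kHz, appears at 2.4 kHz.
29 kHz mod fs = 2.6 kHz.
2.6 kHz ≤ fs/2 = 6.6 kHz, appears at 2.6 kHz.
13.4 kHz mod fs = 0.2 kHz.
0.2 kHz ≤ fs/2 = 6.6 kHz, appears at 0.2 kHz.
13 kHz > fs/2 = 6.6 kHz, folds to fs − 13 kHz = 0.2 kHz.
13 kHz and 13.4 kHz both map to 0.2 kHz.

13 kHz, 13.4 kHz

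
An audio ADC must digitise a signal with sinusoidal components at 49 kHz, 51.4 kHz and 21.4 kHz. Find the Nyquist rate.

Highest-frequency component: 51.4 kHz.
Nyquist rate = 2 × 51.4 kHz = 102.8 kHz.

102.8 kHz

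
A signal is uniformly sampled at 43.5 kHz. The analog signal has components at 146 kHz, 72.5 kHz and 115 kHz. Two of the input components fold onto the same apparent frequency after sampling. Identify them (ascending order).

fs/2 = 21.75 kHz.
146 kHz mod fs = 15.5 kHz.
15.5 kHz ≤ fs/2 = 21.75 kHz, appears at 15.5 kHz.
72.5 kHz mod fs = 29 kHz.
29 kHz > fs/2 = 21.75 kHz, folds to fs − 29 kHz = 14.5 kHz.
115 kHz mod fs = 28 kHz.
28 kHz > fs/2 = 21.75 kHz, folds to fs − 28 kHz = 15.5 kHz.
115 kHz and 146 kHz both map to 15.5 kHz.

115 kHz, 146 kHz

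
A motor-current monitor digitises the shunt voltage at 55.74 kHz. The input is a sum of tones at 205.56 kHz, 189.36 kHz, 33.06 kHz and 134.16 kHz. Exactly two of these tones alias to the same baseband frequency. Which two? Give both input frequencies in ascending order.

fs/2 = 27.87 kHz.
205.56 kHz mod fs = 38.34 kHz.
38.34 kHz > fs/2 = 27.87 kHz, folds to fs − 38.34 kHz = 17.4 kHz.
189.36 kHz mod fs = 22.14 kHz.
22.14 kHz ≤ fs/2 = 27.87 kHz, appears at 22.14 kHz.
33.06 kHz > fs/2 = 27.87 kHz, folds to fs − 33.06 kHz = 22.68 kHz.
134.16 kHz mod fs = 22.68 kHz.
22.68 kHz ≤ fs/2 = 27.87 kHz, appears at 22.68 kHz.
33.06 kHz and 134.16 kHz both map to 22.68 kHz.

33.06 kHz, 134.16 kHz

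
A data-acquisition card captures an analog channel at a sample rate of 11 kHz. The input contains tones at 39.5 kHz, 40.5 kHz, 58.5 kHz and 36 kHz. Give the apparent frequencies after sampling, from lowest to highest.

3 kHz, 3.5 kHz, 4.5 kHz

fs/2 = 5.5 kHz.
39.5 kHz mod fs = 6.5 kHz.
6.5 kHz > fs/2 = 5.5 kHz, folds to fs − 6.5 kHz = 4.5 kHz.
40.5 kHz mod fs = 7.5 kHz.
7.5 kHz > fs/2 = 5.5 kHz, folds to fs − 7.5 kHz = 3.5 kHz.
58.5 kHz mod fs = 3.5 kHz.
3.5 kHz ≤ fs/2 = 5.5 kHz, appears at 3.5 kHz.
36 kHz mod fs = 3 kHz.
3 kHz ≤ fs/2 = 5.5 kHz, appears at 3 kHz.
Distinct values: {3 kHz, 3.5 kHz, 4.5 kHz}.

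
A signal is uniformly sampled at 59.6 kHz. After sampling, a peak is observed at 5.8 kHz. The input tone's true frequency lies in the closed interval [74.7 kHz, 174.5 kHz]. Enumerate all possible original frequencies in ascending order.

Frequencies that alias to 5.8 kHz are k·fs ± 5.8 kHz for integer k ≥ 0.
k=0: 5.8 kHz.
k=1: 53.8 kHz, 65.4 kHz.
k=2: 113.4 kHz, 125 kHz.
k=3: 173 kHz, 184.6 kHz.
k=4: 232.6 kHz, 244.2 kHz.
Within [74.7 kHz, 174.5 kHz]: 113.4 kHz, 125 kHz, 173 kHz.

113.4 kHz, 125 kHz, 173 kHz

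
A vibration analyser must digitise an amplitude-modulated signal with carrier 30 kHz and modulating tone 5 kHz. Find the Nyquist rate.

70 kHz

AM sidebands sit at fc ± fm = 25 kHz and 35 kHz.
Highest-frequency component: 35 kHz.
Nyquist rate = 2 × 35 kHz = 70 kHz.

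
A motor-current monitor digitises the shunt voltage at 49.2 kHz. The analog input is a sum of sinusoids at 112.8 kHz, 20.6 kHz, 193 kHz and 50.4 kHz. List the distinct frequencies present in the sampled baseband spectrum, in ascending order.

fs/2 = 24.6 kHz.
112.8 kHz mod fs = 14.4 kHz.
14.4 kHz ≤ fs/2 = 24.6 kHz, appears at 14.4 kHz.
20.6 kHz ≤ fs/2 = 24.6 kHz, passes unchanged.
193 kHz mod fs = 45.4 kHz.
45.4 kHz > fs/2 = 24.6 kHz, folds to fs − 45.4 kHz = 3.8 kHz.
50.4 kHz mod fs = 1.2 kHz.
1.2 kHz ≤ fs/2 = 24.6 kHz, appears at 1.2 kHz.
Distinct values: {1.2 kHz, 3.8 kHz, 14.4 kHz, 20.6 kHz}.

1.2 kHz, 3.8 kHz, 14.4 kHz, 20.6 kHz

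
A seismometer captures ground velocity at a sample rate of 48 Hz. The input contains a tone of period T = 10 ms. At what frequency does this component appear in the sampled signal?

4 Hz

T = 10 ms → f = 1/T = 100 Hz.
100 Hz mod fs = 4 Hz.
4 Hz ≤ fs/2 = 24 Hz, appears at 4 Hz.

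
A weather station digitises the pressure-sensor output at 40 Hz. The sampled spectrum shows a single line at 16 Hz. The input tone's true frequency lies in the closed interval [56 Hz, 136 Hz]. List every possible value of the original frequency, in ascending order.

56 Hz, 64 Hz, 96 Hz, 104 Hz, 136 Hz

Frequencies that alias to 16 Hz are k·fs ± 16 Hz for integer k ≥ 0.
k=0: 16 Hz.
k=1: 24 Hz, 56 Hz.
k=2: 64 Hz, 96 Hz.
k=3: 104 Hz, 136 Hz.
k=4: 144 Hz, 176 Hz.
Within [56 Hz, 136 Hz]: 56 Hz, 64 Hz, 96 Hz, 104 Hz, 136 Hz.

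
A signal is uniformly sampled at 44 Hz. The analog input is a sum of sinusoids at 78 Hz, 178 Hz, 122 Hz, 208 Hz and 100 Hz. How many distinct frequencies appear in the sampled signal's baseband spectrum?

3

fs/2 = 22 Hz.
78 Hz mod fs = 34 Hz.
34 Hz > fs/2 = 22 Hz, folds to fs − 34 Hz = 10 Hz.
178 Hz mod fs = 2 Hz.
2 Hz ≤ fs/2 = 22 Hz, appears at 2 Hz.
122 Hz mod fs = 34 Hz.
34 Hz > fs/2 = 22 Hz, folds to fs − 34 Hz = 10 Hz.
208 Hz mod fs = 32 Hz.
32 Hz > fs/2 = 22 Hz, folds to fs − 32 Hz = 12 Hz.
100 Hz mod fs = 12 Hz.
12 Hz ≤ fs/2 = 22 Hz, appears at 12 Hz.
Distinct values: {2 Hz, 10 Hz, 12 Hz} → 3.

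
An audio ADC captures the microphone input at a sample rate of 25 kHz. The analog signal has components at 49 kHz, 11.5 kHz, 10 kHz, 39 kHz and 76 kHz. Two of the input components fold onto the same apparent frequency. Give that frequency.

1 kHz

fs/2 = 12.5 kHz.
49 kHz mod fs = 24 kHz.
24 kHz > fs/2 = 12.5 kHz, folds to fs − 24 kHz = 1 kHz.
11.5 kHz ≤ fs/2 = 12.5 kHz, passes unchanged.
10 kHz ≤ fs/2 = 12.5 kHz, passes unchanged.
39 kHz mod fs = 14 kHz.
14 kHz > fs/2 = 12.5 kHz, folds to fs − 14 kHz = 11 kHz.
76 kHz mod fs = 1 kHz.
1 kHz ≤ fs/2 = 12.5 kHz, appears at 1 kHz.
49 kHz and 76 kHz both map to 1 kHz.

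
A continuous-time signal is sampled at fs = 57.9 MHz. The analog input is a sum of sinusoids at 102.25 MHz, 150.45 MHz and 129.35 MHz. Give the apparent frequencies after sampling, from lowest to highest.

13.55 MHz, 23.25 MHz

fs/2 = 28.95 MHz.
102.25 MHz mod fs = 44.35 MHz.
44.35 MHz > fs/2 = 28.95 MHz, folds to fs − 44.35 MHz = 13.55 MHz.
150.45 MHz mod fs = 34.65 MHz.
34.65 MHz > fs/2 = 28.95 MHz, folds to fs − 34.65 MHz = 23.25 MHz.
129.35 MHz mod fs = 13.55 MHz.
13.55 MHz ≤ fs/2 = 28.95 MHz, appears at 13.55 MHz.
Distinct values: {13.55 MHz, 23.25 MHz}.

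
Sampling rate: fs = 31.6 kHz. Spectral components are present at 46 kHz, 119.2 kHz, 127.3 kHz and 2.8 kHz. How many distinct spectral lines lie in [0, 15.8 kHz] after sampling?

fs/2 = 15.8 kHz.
46 kHz mod fs = 14.4 kHz.
14.4 kHz ≤ fs/2 = 15.8 kHz, appears at 14.4 kHz.
119.2 kHz mod fs = 24.4 kHz.
24.4 kHz > fs/2 = 15.8 kHz, folds to fs − 24.4 kHz = 7.2 kHz.
127.3 kHz mod fs = 0.9 kHz.
0.9 kHz ≤ fs/2 = 15.8 kHz, appears at 0.9 kHz.
2.8 kHz ≤ fs/2 = 15.8 kHz, passes unchanged.
Distinct values: {0.9 kHz, 2.8 kHz, 7.2 kHz, 14.4 kHz} → 4.

4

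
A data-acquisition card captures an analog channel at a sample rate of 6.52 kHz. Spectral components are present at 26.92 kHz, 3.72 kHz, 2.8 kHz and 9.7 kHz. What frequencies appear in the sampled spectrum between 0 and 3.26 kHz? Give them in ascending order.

0.84 kHz, 2.8 kHz, 3.18 kHz

fs/2 = 3.26 kHz.
26.92 kHz mod fs = 0.84 kHz.
0.84 kHz ≤ fs/2 = 3.26 kHz, appears at 0.84 kHz.
3.72 kHz > fs/2 = 3.26 kHz, folds to fs − 3.72 kHz = 2.8 kHz.
2.8 kHz ≤ fs/2 = 3.26 kHz, passes unchanged.
9.7 kHz mod fs = 3.18 kHz.
3.18 kHz ≤ fs/2 = 3.26 kHz, appears at 3.18 kHz.
Distinct values: {0.84 kHz, 2.8 kHz, 3.18 kHz}.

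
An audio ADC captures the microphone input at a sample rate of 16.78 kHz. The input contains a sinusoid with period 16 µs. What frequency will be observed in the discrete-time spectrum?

4.62 kHz

T = 16 µs → f = 1/T = 62.5 kHz.
62.5 kHz mod fs = 12.16 kHz.
12.16 kHz > fs/2 = 8.39 kHz, folds to fs − 12.16 kHz = 4.62 kHz.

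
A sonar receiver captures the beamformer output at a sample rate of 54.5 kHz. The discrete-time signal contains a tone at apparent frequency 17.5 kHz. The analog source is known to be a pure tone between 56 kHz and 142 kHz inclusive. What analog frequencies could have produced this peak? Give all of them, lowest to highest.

72 kHz, 91.5 kHz, 126.5 kHz

Frequencies that alias to 17.5 kHz are k·fs ± 17.5 kHz for integer k ≥ 0.
k=0: 17.5 kHz.
k=1: 37 kHz, 72 kHz.
k=2: 91.5 kHz, 126.5 kHz.
k=3: 146 kHz, 181 kHz.
Within [56 kHz, 142 kHz]: 72 kHz, 91.5 kHz, 126.5 kHz.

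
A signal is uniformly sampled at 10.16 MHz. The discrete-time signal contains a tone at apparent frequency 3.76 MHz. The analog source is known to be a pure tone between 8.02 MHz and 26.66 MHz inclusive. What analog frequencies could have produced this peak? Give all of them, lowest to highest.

Frequencies that alias to 3.76 MHz are k·fs ± 3.76 MHz for integer k ≥ 0.
k=0: 3.76 MHz.
k=1: 6.4 MHz, 13.92 MHz.
k=2: 16.56 MHz, 24.08 MHz.
k=3: 26.72 MHz, 34.24 MHz.
Within [8.02 MHz, 26.66 MHz]: 13.92 MHz, 16.56 MHz, 24.08 MHz.

13.92 MHz, 16.56 MHz, 24.08 MHz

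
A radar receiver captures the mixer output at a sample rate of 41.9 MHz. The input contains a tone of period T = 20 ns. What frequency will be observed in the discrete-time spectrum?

8.1 MHz

T = 20 ns → f = 1/T = 50 MHz.
50 MHz mod fs = 8.1 MHz.
8.1 MHz ≤ fs/2 = 20.95 MHz, appears at 8.1 MHz.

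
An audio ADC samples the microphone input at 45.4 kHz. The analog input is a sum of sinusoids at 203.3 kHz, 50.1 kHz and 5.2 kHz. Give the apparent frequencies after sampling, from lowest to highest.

fs/2 = 22.7 kHz.
203.3 kHz mod fs = 21.7 kHz.
21.7 kHz ≤ fs/2 = 22.7 kHz, appears at 21.7 kHz.
50.1 kHz mod fs = 4.7 kHz.
4.7 kHz ≤ fs/2 = 22.7 kHz, appears at 4.7 kHz.
5.2 kHz ≤ fs/2 = 22.7 kHz, passes unchanged.
Distinct values: {4.7 kHz, 5.2 kHz, 21.7 kHz}.

4.7 kHz, 5.2 kHz, 21.7 kHz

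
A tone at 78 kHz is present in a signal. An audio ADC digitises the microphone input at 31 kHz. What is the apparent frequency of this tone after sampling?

15 kHz

78 kHz mod fs = 16 kHz.
16 kHz > fs/2 = 15.5 kHz, folds to fs − 16 kHz = 15 kHz.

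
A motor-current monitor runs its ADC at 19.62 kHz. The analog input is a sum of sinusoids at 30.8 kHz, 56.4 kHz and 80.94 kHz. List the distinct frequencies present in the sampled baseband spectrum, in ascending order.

2.46 kHz, 8.44 kHz

fs/2 = 9.81 kHz.
30.8 kHz mod fs = 11.18 kHz.
11.18 kHz > fs/2 = 9.81 kHz, folds to fs − 11.18 kHz = 8.44 kHz.
56.4 kHz mod fs = 17.16 kHz.
17.16 kHz > fs/2 = 9.81 kHz, folds to fs − 17.16 kHz = 2.46 kHz.
80.94 kHz mod fs = 2.46 kHz.
2.46 kHz ≤ fs/2 = 9.81 kHz, appears at 2.46 kHz.
Distinct values: {2.46 kHz, 8.44 kHz}.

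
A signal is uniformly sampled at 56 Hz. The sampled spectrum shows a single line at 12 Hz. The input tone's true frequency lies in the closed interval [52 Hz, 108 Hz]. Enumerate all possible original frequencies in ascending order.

68 Hz, 100 Hz

Frequencies that alias to 12 Hz are k·fs ± 12 Hz for integer k ≥ 0.
k=0: 12 Hz.
k=1: 44 Hz, 68 Hz.
k=2: 100 Hz, 124 Hz.
k=3: 156 Hz, 180 Hz.
Within [52 Hz, 108 Hz]: 68 Hz, 100 Hz.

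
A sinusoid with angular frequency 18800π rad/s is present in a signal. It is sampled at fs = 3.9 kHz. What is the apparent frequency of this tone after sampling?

1.6 kHz

ω = 18800π rad/s → f = ω/(2π) = 9400 Hz = 9.4 kHz.
9.4 kHz mod fs = 1.6 kHz.
1.6 kHz ≤ fs/2 = 1.95 kHz, appears at 1.6 kHz.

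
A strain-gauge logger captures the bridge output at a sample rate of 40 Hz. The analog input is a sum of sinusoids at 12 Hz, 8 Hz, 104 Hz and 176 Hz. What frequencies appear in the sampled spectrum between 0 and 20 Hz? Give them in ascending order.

8 Hz, 12 Hz, 16 Hz

fs/2 = 20 Hz.
12 Hz ≤ fs/2 = 20 Hz, passes unchanged.
8 Hz ≤ fs/2 = 20 Hz, passes unchanged.
104 Hz mod fs = 24 Hz.
24 Hz > fs/2 = 20 Hz, folds to fs − 24 Hz = 16 Hz.
176 Hz mod fs = 16 Hz.
16 Hz ≤ fs/2 = 20 Hz, appears at 16 Hz.
Distinct values: {8 Hz, 12 Hz, 16 Hz}.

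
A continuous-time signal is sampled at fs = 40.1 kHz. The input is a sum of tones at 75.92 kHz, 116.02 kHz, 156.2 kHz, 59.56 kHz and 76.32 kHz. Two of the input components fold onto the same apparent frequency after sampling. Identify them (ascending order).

75.92 kHz, 116.02 kHz

fs/2 = 20.05 kHz.
75.92 kHz mod fs = 35.82 kHz.
35.82 kHz > fs/2 = 20.05 kHz, folds to fs − 35.82 kHz = 4.28 kHz.
116.02 kHz mod fs = 35.82 kHz.
35.82 kHz > fs/2 = 20.05 kHz, folds to fs − 35.82 kHz = 4.28 kHz.
156.2 kHz mod fs = 35.9 kHz.
35.9 kHz > fs/2 = 20.05 kHz, folds to fs − 35.9 kHz = 4.2 kHz.
59.56 kHz mod fs = 19.46 kHz.
19.46 kHz ≤ fs/2 = 20.05 kHz, appears at 19.46 kHz.
76.32 kHz mod fs = 36.22 kHz.
36.22 kHz > fs/2 = 20.05 kHz, folds to fs − 36.22 kHz = 3.88 kHz.
75.92 kHz and 116.02 kHz both map to 4.28 kHz.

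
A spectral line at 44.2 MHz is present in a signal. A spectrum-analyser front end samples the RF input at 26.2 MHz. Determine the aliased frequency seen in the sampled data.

44.2 MHz mod fs = 18 MHz.
18 MHz > fs/2 = 13.1 MHz, folds to fs − 18 MHz = 8.2 MHz.

8.2 MHz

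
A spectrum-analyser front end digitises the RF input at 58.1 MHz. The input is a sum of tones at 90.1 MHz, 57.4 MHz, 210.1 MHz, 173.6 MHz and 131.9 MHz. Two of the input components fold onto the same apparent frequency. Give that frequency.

fs/2 = 29.05 MHz.
90.1 MHz mod fs = 32 MHz.
32 MHz > fs/2 = 29.05 MHz, folds to fs − 32 MHz = 26.1 MHz.
57.4 MHz > fs/2 = 29.05 MHz, folds to fs − 57.4 MHz = 0.7 MHz.
210.1 MHz mod fs = 35.8 MHz.
35.8 MHz > fs/2 = 29.05 MHz, folds to fs − 35.8 MHz = 22.3 MHz.
173.6 MHz mod fs = 57.4 MHz.
57.4 MHz > fs/2 = 29.05 MHz, folds to fs − 57.4 MHz = 0.7 MHz.
131.9 MHz mod fs = 15.7 MHz.
15.7 MHz ≤ fs/2 = 29.05 MHz, appears at 15.7 MHz.
57.4 MHz and 173.6 MHz both map to 0.7 MHz.

0.7 MHz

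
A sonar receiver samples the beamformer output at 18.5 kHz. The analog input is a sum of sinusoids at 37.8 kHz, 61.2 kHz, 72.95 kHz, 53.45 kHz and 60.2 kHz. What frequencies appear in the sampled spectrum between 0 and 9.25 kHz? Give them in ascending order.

fs/2 = 9.25 kHz.
37.8 kHz mod fs = 0.8 kHz.
0.8 kHz ≤ fs/2 = 9.25 kHz, appears at 0.8 kHz.
61.2 kHz mod fs = 5.7 kHz.
5.7 kHz ≤ fs/2 = 9.25 kHz, appears at 5.7 kHz.
72.95 kHz mod fs = 17.45 kHz.
17.45 kHz > fs/2 = 9.25 kHz, folds to fs − 17.45 kHz = 1.05 kHz.
53.45 kHz mod fs = 16.45 kHz.
16.45 kHz > fs/2 = 9.25 kHz, folds to fs − 16.45 kHz = 2.05 kHz.
60.2 kHz mod fs = 4.7 kHz.
4.7 kHz ≤ fs/2 = 9.25 kHz, appears at 4.7 kHz.
Distinct values: {0.8 kHz, 1.05 kHz, 2.05 kHz, 4.7 kHz, 5.7 kHz}.

0.8 kHz, 1.05 kHz, 2.05 kHz, 4.7 kHz, 5.7 kHz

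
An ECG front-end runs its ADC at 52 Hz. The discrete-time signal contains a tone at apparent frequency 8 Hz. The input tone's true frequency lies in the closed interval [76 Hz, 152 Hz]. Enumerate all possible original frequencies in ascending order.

96 Hz, 112 Hz, 148 Hz

Frequencies that alias to 8 Hz are k·fs ± 8 Hz for integer k ≥ 0.
k=0: 8 Hz.
k=1: 44 Hz, 60 Hz.
k=2: 96 Hz, 112 Hz.
k=3: 148 Hz, 164 Hz.
k=4: 200 Hz, 216 Hz.
Within [76 Hz, 152 Hz]: 96 Hz, 112 Hz, 148 Hz.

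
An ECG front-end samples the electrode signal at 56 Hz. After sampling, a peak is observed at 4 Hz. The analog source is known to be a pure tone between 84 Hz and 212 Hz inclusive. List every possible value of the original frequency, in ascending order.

Frequencies that alias to 4 Hz are k·fs ± 4 Hz for integer k ≥ 0.
k=0: 4 Hz.
k=1: 52 Hz, 60 Hz.
k=2: 108 Hz, 116 Hz.
k=3: 164 Hz, 172 Hz.
k=4: 220 Hz, 228 Hz.
Within [84 Hz, 212 Hz]: 108 Hz, 116 Hz, 164 Hz, 172 Hz.

108 Hz, 116 Hz, 164 Hz, 172 Hz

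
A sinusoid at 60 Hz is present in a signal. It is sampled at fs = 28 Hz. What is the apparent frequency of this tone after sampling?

60 Hz mod fs = 4 Hz.
4 Hz ≤ fs/2 = 14 Hz, appears at 4 Hz.

4 Hz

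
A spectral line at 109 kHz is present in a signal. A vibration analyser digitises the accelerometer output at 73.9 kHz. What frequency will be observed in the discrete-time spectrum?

35.1 kHz

109 kHz mod fs = 35.1 kHz.
35.1 kHz ≤ fs/2 = 36.95 kHz, appears at 35.1 kHz.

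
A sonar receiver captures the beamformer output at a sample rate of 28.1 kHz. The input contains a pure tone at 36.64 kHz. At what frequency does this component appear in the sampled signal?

8.54 kHz

36.64 kHz mod fs = 8.54 kHz.
8.54 kHz ≤ fs/2 = 14.05 kHz, appears at 8.54 kHz.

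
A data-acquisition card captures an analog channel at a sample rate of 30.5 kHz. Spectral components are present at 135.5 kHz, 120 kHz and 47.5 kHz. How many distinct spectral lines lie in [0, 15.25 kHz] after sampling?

fs/2 = 15.25 kHz.
135.5 kHz mod fs = 13.5 kHz.
13.5 kHz ≤ fs/2 = 15.25 kHz, appears at 13.5 kHz.
120 kHz mod fs = 28.5 kHz.
28.5 kHz > fs/2 = 15.25 kHz, folds to fs − 28.5 kHz = 2 kHz.
47.5 kHz mod fs = 17 kHz.
17 kHz > fs/2 = 15.25 kHz, folds to fs − 17 kHz = 13.5 kHz.
Distinct values: {2 kHz, 13.5 kHz} → 2.

2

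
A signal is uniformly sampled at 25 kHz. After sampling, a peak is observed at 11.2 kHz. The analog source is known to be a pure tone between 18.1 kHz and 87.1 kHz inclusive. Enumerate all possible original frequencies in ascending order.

36.2 kHz, 38.8 kHz, 61.2 kHz, 63.8 kHz, 86.2 kHz

Frequencies that alias to 11.2 kHz are k·fs ± 11.2 kHz for integer k ≥ 0.
k=0: 11.2 kHz.
k=1: 13.8 kHz, 36.2 kHz.
k=2: 38.8 kHz, 61.2 kHz.
k=3: 63.8 kHz, 86.2 kHz.
k=4: 88.8 kHz, 111.2 kHz.
Within [18.1 kHz, 87.1 kHz]: 36.2 kHz, 38.8 kHz, 61.2 kHz, 63.8 kHz, 86.2 kHz.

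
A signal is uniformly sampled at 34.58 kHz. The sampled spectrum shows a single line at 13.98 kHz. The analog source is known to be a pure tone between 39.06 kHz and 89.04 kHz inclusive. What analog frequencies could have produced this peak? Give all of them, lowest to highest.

48.56 kHz, 55.18 kHz, 83.14 kHz

Frequencies that alias to 13.98 kHz are k·fs ± 13.98 kHz for integer k ≥ 0.
k=0: 13.98 kHz.
k=1: 20.6 kHz, 48.56 kHz.
k=2: 55.18 kHz, 83.14 kHz.
k=3: 89.76 kHz, 117.72 kHz.
Within [39.06 kHz, 89.04 kHz]: 48.56 kHz, 55.18 kHz, 83.14 kHz.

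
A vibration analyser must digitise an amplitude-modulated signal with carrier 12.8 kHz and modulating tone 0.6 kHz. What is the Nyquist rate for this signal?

AM sidebands sit at fc ± fm = 12.2 kHz and 13.4 kHz.
Highest-frequency component: 13.4 kHz.
Nyquist rate = 2 × 13.4 kHz = 26.8 kHz.

26.8 kHz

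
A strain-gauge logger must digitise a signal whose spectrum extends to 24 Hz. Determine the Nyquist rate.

48 Hz

Nyquist rate = 2 × 24 Hz = 48 Hz.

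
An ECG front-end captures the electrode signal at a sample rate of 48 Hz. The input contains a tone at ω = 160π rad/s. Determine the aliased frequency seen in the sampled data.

ω = 160π rad/s → f = ω/(2π) = 80 Hz.
80 Hz mod fs = 32 Hz.
32 Hz > fs/2 = 24 Hz, folds to fs − 32 Hz = 16 Hz.

16 Hz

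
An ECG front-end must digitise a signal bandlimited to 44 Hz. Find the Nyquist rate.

Nyquist rate = 2 × 44 Hz = 88 Hz.

88 Hz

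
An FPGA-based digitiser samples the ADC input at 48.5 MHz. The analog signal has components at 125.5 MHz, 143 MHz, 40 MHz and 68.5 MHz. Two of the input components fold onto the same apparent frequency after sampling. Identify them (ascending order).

68.5 MHz, 125.5 MHz

fs/2 = 24.25 MHz.
125.5 MHz mod fs = 28.5 MHz.
28.5 MHz > fs/2 = 24.25 MHz, folds to fs − 28.5 MHz = 20 MHz.
143 MHz mod fs = 46 MHz.
46 MHz > fs/2 = 24.25 MHz, folds to fs − 46 MHz = 2.5 MHz.
40 MHz > fs/2 = 24.25 MHz, folds to fs − 40 MHz = 8.5 MHz.
68.5 MHz mod fs = 20 MHz.
20 MHz ≤ fs/2 = 24.25 MHz, appears at 20 MHz.
68.5 MHz and 125.5 MHz both map to 20 MHz.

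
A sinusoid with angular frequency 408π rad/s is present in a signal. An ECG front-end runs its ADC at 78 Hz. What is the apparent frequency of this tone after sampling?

ω = 408π rad/s → f = ω/(2π) = 204 Hz.
204 Hz mod fs = 48 Hz.
48 Hz > fs/2 = 39 Hz, folds to fs − 48 Hz = 30 Hz.

30 Hz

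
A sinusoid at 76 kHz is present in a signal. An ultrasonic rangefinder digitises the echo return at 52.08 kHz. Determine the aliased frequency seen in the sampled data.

76 kHz mod fs = 23.92 kHz.
23.92 kHz ≤ fs/2 = 26.04 kHz, appears at 23.92 kHz.

23.92 kHz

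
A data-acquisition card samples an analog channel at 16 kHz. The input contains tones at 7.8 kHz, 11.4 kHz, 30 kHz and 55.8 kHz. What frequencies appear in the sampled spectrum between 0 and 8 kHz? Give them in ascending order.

fs/2 = 8 kHz.
7.8 kHz ≤ fs/2 = 8 kHz, passes unchanged.
11.4 kHz > fs/2 = 8 kHz, folds to fs − 11.4 kHz = 4.6 kHz.
30 kHz mod fs = 14 kHz.
14 kHz > fs/2 = 8 kHz, folds to fs − 14 kHz = 2 kHz.
55.8 kHz mod fs = 7.8 kHz.
7.8 kHz ≤ fs/2 = 8 kHz, appears at 7.8 kHz.
Distinct values: {2 kHz, 4.6 kHz, 7.8 kHz}.

2 kHz, 4.6 kHz, 7.8 kHz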